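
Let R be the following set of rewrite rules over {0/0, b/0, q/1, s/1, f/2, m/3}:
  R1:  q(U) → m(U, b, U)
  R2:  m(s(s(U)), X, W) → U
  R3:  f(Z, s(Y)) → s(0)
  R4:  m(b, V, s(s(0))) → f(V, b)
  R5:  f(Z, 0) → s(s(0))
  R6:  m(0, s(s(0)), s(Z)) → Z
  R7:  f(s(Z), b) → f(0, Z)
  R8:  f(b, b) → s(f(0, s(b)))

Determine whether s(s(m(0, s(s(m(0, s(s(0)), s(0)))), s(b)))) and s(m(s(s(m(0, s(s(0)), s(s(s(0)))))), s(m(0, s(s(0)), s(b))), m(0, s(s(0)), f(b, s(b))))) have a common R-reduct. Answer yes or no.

no — NF(t₁) = s(s(b)), NF(t₂) = s(s(s(0)))

Reduce t₁ = s(s(m(0, s(s(m(0, s(s(0)), s(0)))), s(b)))):
1. s(s(m(0, s(s(m(0, s(s(0)), s(0)))), s(b))))  →  s(s(m(0, s(s(0)), s(b))))   [R6 at 1.1.2.1.1]
2. s(s(m(0, s(s(0)), s(b))))  →  s(s(b))   [R6 at 1.1]

Reduce t₂ = s(m(s(s(m(0, s(s(0)), s(s(s(0)))))), s(m(0, s(s(0)), s(b))), m(0, s(s(0)), f(b, s(b))))):
1. s(m(s(s(m(0, s(s(0)), s(s(s(0)))))), s(m(0, s(s(0)), s(b))), m(0, s(s(0)), f(b, s(b)))))  →  s(m(0, s(s(0)), s(s(s(0)))))   [R2 at 1]
2. s(m(0, s(s(0)), s(s(s(0)))))  →  s(s(s(0)))   [R6 at 1]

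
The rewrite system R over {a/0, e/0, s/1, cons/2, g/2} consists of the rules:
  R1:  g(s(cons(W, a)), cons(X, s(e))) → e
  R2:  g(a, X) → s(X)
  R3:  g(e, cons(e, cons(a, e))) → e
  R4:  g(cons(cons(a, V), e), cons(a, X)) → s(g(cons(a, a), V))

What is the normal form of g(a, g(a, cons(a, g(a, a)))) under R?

1. g(a, g(a, cons(a, g(a, a))))  →  s(g(a, cons(a, g(a, a))))   [R2 at ε]
2. s(g(a, cons(a, g(a, a))))  →  s(s(cons(a, g(a, a))))   [R2 at 1]
3. s(s(cons(a, g(a, a))))  →  s(s(cons(a, s(a))))   [R2 at 1.1.2]

s(s(cons(a, s(a))))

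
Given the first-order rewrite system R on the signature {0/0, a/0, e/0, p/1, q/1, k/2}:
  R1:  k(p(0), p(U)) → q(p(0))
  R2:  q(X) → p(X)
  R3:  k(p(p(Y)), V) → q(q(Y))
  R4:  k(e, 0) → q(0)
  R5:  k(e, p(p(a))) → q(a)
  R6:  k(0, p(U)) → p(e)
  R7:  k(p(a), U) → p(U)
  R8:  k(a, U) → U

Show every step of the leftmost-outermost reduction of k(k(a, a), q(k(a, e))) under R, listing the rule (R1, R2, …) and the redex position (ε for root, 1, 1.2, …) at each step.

1. k(k(a, a), q(k(a, e)))  →  k(a, q(k(a, e)))   [R8 at 1]
2. k(a, q(k(a, e)))  →  q(k(a, e))   [R8 at ε]
3. q(k(a, e))  →  p(k(a, e))   [R2 at ε]
4. p(k(a, e))  →  p(e)   [R8 at 1]

p(e)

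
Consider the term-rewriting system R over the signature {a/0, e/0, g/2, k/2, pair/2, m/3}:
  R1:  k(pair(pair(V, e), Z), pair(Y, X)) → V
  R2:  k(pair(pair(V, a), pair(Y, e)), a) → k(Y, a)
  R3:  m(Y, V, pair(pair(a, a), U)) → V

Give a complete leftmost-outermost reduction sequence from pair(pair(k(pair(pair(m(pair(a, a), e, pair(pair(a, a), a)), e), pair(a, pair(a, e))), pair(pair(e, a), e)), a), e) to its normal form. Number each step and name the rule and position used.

1. pair(pair(k(pair(pair(m(pair(a, a), e, pair(pair(a, a), a)), e), pair(a, pair(a, e))), pair(pair(e, a), e)), a), e)  →  pair(pair(m(pair(a, a), e, pair(pair(a, a), a)), a), e)   [R1 at 1.1]
2. pair(pair(m(pair(a, a), e, pair(pair(a, a), a)), a), e)  →  pair(pair(e, a), e)   [R3 at 1.1]

pair(pair(e, a), e)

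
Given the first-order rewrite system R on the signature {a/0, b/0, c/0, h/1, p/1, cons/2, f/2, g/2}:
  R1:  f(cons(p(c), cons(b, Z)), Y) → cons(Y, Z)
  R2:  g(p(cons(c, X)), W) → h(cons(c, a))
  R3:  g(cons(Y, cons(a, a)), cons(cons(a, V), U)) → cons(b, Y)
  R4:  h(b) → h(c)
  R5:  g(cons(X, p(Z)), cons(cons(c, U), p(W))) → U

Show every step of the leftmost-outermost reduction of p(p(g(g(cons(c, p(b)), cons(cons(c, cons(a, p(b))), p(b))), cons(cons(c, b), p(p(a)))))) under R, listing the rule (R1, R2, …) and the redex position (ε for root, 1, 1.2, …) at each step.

1. p(p(g(g(cons(c, p(b)), cons(cons(c, cons(a, p(b))), p(b))), cons(cons(c, b), p(p(a))))))  →  p(p(g(cons(a, p(b)), cons(cons(c, b), p(p(a))))))   [R5 at 1.1.1]
2. p(p(g(cons(a, p(b)), cons(cons(c, b), p(p(a))))))  →  p(p(b))   [R5 at 1.1]

p(p(b))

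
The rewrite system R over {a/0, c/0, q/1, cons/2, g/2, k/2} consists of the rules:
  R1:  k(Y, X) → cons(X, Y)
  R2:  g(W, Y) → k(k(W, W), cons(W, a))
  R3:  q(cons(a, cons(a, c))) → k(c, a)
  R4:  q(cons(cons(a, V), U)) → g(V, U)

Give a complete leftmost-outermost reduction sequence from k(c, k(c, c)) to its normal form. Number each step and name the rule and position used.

cons(cons(c, c), c)

1. k(c, k(c, c))  →  cons(k(c, c), c)   [R1 at ε]
2. cons(k(c, c), c)  →  cons(cons(c, c), c)   [R1 at 1]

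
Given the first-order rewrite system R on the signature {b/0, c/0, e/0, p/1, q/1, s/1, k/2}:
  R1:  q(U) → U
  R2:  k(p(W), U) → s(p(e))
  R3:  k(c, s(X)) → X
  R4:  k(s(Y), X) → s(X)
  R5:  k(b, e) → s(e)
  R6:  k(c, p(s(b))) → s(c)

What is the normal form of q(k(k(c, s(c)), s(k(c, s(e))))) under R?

1. q(k(k(c, s(c)), s(k(c, s(e)))))  →  k(k(c, s(c)), s(k(c, s(e))))   [R1 at ε]
2. k(k(c, s(c)), s(k(c, s(e))))  →  k(c, s(k(c, s(e))))   [R3 at 1]
3. k(c, s(k(c, s(e))))  →  k(c, s(e))   [R3 at ε]
4. k(c, s(e))  →  e   [R3 at ε]

e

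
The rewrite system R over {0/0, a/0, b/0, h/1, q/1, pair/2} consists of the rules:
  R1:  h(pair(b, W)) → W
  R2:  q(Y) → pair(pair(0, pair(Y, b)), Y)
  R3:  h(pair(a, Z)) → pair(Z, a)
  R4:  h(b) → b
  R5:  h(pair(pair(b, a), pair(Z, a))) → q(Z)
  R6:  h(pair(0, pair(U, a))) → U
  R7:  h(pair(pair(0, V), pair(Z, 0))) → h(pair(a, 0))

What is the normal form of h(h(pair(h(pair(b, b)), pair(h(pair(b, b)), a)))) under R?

a

1. h(h(pair(h(pair(b, b)), pair(h(pair(b, b)), a))))  →  h(h(pair(b, pair(h(pair(b, b)), a))))   [R1 at 1.1.1]
2. h(h(pair(b, pair(h(pair(b, b)), a))))  →  h(pair(h(pair(b, b)), a))   [R1 at 1]
3. h(pair(h(pair(b, b)), a))  →  h(pair(b, a))   [R1 at 1.1]
4. h(pair(b, a))  →  a   [R1 at ε]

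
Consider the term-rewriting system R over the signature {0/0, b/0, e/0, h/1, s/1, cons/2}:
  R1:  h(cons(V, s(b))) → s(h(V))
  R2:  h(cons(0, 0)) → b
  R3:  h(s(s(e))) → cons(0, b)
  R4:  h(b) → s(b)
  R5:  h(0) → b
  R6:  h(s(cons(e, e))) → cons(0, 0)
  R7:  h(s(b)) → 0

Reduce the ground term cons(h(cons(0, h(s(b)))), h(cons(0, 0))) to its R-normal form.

1. cons(h(cons(0, h(s(b)))), h(cons(0, 0)))  →  cons(h(cons(0, 0)), h(cons(0, 0)))   [R7 at 1.1.2]
2. cons(h(cons(0, 0)), h(cons(0, 0)))  →  cons(b, h(cons(0, 0)))   [R2 at 1]
3. cons(b, h(cons(0, 0)))  →  cons(b, b)   [R2 at 2]

cons(b, b)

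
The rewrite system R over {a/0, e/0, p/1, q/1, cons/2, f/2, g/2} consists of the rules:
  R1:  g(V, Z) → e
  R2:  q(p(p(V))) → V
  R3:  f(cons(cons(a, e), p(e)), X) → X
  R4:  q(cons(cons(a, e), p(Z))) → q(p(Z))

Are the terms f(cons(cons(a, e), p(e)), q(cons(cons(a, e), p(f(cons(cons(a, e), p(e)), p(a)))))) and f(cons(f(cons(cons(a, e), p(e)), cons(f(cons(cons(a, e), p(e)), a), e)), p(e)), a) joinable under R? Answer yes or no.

Reduce t₁ = f(cons(cons(a, e), p(e)), q(cons(cons(a, e), p(f(cons(cons(a, e), p(e)), p(a)))))):
1. f(cons(cons(a, e), p(e)), q(cons(cons(a, e), p(f(cons(cons(a, e), p(e)), p(a))))))  →  q(cons(cons(a, e), p(f(cons(cons(a, e), p(e)), p(a)))))   [R3 at ε]
2. q(cons(cons(a, e), p(f(cons(cons(a, e), p(e)), p(a)))))  →  q(p(f(cons(cons(a, e), p(e)), p(a))))   [R4 at ε]
3. q(p(f(cons(cons(a, e), p(e)), p(a))))  →  q(p(p(a)))   [R3 at 1.1]
4. q(p(p(a)))  →  a   [R2 at ε]

Reduce t₂ = f(cons(f(cons(cons(a, e), p(e)), cons(f(cons(cons(a, e), p(e)), a), e)), p(e)), a):
1. f(cons(f(cons(cons(a, e), p(e)), cons(f(cons(cons(a, e), p(e)), a), e)), p(e)), a)  →  f(cons(cons(f(cons(cons(a, e), p(e)), a), e), p(e)), a)   [R3 at 1.1]
2. f(cons(cons(f(cons(cons(a, e), p(e)), a), e), p(e)), a)  →  f(cons(cons(a, e), p(e)), a)   [R3 at 1.1.1]
3. f(cons(cons(a, e), p(e)), a)  →  a   [R3 at ε]

yes — NF(t₁) = a, NF(t₂) = a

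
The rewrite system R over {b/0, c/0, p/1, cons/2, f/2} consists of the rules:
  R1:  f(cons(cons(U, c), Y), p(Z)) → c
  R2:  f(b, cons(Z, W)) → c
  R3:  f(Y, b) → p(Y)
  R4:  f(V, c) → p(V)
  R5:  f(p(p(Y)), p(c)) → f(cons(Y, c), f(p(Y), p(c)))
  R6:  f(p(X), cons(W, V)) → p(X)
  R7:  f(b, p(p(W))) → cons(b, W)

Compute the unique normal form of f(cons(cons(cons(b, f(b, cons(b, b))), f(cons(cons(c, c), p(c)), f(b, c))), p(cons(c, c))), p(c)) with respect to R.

1. f(cons(cons(cons(b, f(b, cons(b, b))), f(cons(cons(c, c), p(c)), f(b, c))), p(cons(c, c))), p(c))  →  f(cons(cons(cons(b, c), f(cons(cons(c, c), p(c)), f(b, c))), p(cons(c, c))), p(c))   [R2 at 1.1.1.2]
2. f(cons(cons(cons(b, c), f(cons(cons(c, c), p(c)), f(b, c))), p(cons(c, c))), p(c))  →  f(cons(cons(cons(b, c), f(cons(cons(c, c), p(c)), p(b))), p(cons(c, c))), p(c))   [R4 at 1.1.2.2]
3. f(cons(cons(cons(b, c), f(cons(cons(c, c), p(c)), p(b))), p(cons(c, c))), p(c))  →  f(cons(cons(cons(b, c), c), p(cons(c, c))), p(c))   [R1 at 1.1.2]
4. f(cons(cons(cons(b, c), c), p(cons(c, c))), p(c))  →  c   [R1 at ε]

c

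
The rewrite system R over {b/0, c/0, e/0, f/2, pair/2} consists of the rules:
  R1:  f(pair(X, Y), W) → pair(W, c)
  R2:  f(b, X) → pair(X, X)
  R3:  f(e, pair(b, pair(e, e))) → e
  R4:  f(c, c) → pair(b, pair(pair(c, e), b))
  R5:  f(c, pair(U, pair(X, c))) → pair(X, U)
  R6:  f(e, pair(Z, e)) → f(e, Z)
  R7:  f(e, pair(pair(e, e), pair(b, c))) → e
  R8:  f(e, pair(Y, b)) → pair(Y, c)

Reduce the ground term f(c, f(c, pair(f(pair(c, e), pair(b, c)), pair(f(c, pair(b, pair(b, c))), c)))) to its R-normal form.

1. f(c, f(c, pair(f(pair(c, e), pair(b, c)), pair(f(c, pair(b, pair(b, c))), c))))  →  f(c, pair(f(c, pair(b, pair(b, c))), f(pair(c, e), pair(b, c))))   [R5 at 2]
2. f(c, pair(f(c, pair(b, pair(b, c))), f(pair(c, e), pair(b, c))))  →  f(c, pair(pair(b, b), f(pair(c, e), pair(b, c))))   [R5 at 2.1]
3. f(c, pair(pair(b, b), f(pair(c, e), pair(b, c))))  →  f(c, pair(pair(b, b), pair(pair(b, c), c)))   [R1 at 2.2]
4. f(c, pair(pair(b, b), pair(pair(b, c), c)))  →  pair(pair(b, c), pair(b, b))   [R5 at ε]

pair(pair(b, c), pair(b, b))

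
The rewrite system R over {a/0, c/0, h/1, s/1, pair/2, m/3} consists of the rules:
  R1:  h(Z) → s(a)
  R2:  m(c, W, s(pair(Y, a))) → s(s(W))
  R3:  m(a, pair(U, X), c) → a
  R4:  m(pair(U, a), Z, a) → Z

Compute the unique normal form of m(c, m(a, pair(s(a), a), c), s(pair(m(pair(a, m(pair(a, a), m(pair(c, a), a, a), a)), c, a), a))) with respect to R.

1. m(c, m(a, pair(s(a), a), c), s(pair(m(pair(a, m(pair(a, a), m(pair(c, a), a, a), a)), c, a), a)))  →  s(s(m(a, pair(s(a), a), c)))   [R2 at ε]
2. s(s(m(a, pair(s(a), a), c)))  →  s(s(a))   [R3 at 1.1]

s(s(a))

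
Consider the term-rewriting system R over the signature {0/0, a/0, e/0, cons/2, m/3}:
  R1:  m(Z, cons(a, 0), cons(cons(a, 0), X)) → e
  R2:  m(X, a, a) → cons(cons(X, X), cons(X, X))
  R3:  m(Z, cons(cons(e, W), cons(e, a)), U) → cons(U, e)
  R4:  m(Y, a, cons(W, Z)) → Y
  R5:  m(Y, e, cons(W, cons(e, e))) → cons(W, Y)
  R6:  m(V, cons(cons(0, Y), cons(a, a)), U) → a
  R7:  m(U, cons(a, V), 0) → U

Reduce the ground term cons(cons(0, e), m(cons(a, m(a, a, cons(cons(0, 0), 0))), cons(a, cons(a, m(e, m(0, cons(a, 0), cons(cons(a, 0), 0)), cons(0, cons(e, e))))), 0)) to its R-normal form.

1. cons(cons(0, e), m(cons(a, m(a, a, cons(cons(0, 0), 0))), cons(a, cons(a, m(e, m(0, cons(a, 0), cons(cons(a, 0), 0)), cons(0, cons(e, e))))), 0))  →  cons(cons(0, e), cons(a, m(a, a, cons(cons(0, 0), 0))))   [R7 at 2]
2. cons(cons(0, e), cons(a, m(a, a, cons(cons(0, 0), 0))))  →  cons(cons(0, e), cons(a, a))   [R4 at 2.2]

cons(cons(0, e), cons(a, a))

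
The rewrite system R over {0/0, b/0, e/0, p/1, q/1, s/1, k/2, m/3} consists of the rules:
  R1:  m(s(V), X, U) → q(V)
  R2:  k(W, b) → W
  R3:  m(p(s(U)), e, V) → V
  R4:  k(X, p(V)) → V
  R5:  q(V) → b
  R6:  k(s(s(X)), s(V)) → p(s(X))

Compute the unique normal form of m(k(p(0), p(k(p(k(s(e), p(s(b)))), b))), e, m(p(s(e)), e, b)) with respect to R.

1. m(k(p(0), p(k(p(k(s(e), p(s(b)))), b))), e, m(p(s(e)), e, b))  →  m(k(p(k(s(e), p(s(b)))), b), e, m(p(s(e)), e, b))   [R4 at 1]
2. m(k(p(k(s(e), p(s(b)))), b), e, m(p(s(e)), e, b))  →  m(p(k(s(e), p(s(b)))), e, m(p(s(e)), e, b))   [R2 at 1]
3. m(p(k(s(e), p(s(b)))), e, m(p(s(e)), e, b))  →  m(p(s(b)), e, m(p(s(e)), e, b))   [R4 at 1.1]
4. m(p(s(b)), e, m(p(s(e)), e, b))  →  m(p(s(e)), e, b)   [R3 at ε]
5. m(p(s(e)), e, b)  →  b   [R3 at ε]

b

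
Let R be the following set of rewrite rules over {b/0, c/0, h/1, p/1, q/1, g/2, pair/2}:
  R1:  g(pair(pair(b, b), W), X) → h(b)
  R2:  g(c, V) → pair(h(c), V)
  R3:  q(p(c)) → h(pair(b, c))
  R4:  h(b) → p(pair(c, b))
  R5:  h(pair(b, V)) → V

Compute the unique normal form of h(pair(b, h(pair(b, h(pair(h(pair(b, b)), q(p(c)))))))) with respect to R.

1. h(pair(b, h(pair(b, h(pair(h(pair(b, b)), q(p(c))))))))  →  h(pair(b, h(pair(h(pair(b, b)), q(p(c))))))   [R5 at ε]
2. h(pair(b, h(pair(h(pair(b, b)), q(p(c))))))  →  h(pair(h(pair(b, b)), q(p(c))))   [R5 at ε]
3. h(pair(h(pair(b, b)), q(p(c))))  →  h(pair(b, q(p(c))))   [R5 at 1.1]
4. h(pair(b, q(p(c))))  →  q(p(c))   [R5 at ε]
5. q(p(c))  →  h(pair(b, c))   [R3 at ε]
6. h(pair(b, c))  →  c   [R5 at ε]

c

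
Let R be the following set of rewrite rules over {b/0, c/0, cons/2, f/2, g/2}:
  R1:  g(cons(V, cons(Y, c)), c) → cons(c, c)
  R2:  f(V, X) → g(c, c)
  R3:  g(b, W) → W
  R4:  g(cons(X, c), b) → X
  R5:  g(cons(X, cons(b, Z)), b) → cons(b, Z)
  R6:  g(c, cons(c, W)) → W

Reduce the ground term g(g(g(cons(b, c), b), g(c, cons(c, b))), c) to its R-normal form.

c

1. g(g(g(cons(b, c), b), g(c, cons(c, b))), c)  →  g(g(b, g(c, cons(c, b))), c)   [R4 at 1.1]
2. g(g(b, g(c, cons(c, b))), c)  →  g(g(c, cons(c, b)), c)   [R3 at 1]
3. g(g(c, cons(c, b)), c)  →  g(b, c)   [R6 at 1]
4. g(b, c)  →  c   [R3 at ε]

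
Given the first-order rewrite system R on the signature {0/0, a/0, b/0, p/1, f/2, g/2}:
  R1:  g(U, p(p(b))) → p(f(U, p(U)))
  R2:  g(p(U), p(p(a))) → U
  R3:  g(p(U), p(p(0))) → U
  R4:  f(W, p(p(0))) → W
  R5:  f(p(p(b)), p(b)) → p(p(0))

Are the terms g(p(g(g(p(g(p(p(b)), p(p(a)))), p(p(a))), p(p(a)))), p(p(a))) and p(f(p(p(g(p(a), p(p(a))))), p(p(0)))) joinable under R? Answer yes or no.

Reduce t₁ = g(p(g(g(p(g(p(p(b)), p(p(a)))), p(p(a))), p(p(a)))), p(p(a))):
1. g(p(g(g(p(g(p(p(b)), p(p(a)))), p(p(a))), p(p(a)))), p(p(a)))  →  g(g(p(g(p(p(b)), p(p(a)))), p(p(a))), p(p(a)))   [R2 at ε]
2. g(g(p(g(p(p(b)), p(p(a)))), p(p(a))), p(p(a)))  →  g(g(p(p(b)), p(p(a))), p(p(a)))   [R2 at 1]
3. g(g(p(p(b)), p(p(a))), p(p(a)))  →  g(p(b), p(p(a)))   [R2 at 1]
4. g(p(b), p(p(a)))  →  b   [R2 at ε]

Reduce t₂ = p(f(p(p(g(p(a), p(p(a))))), p(p(0)))):
1. p(f(p(p(g(p(a), p(p(a))))), p(p(0))))  →  p(p(p(g(p(a), p(p(a))))))   [R4 at 1]
2. p(p(p(g(p(a), p(p(a))))))  →  p(p(p(a)))   [R2 at 1.1.1]

no — NF(t₁) = b, NF(t₂) = p(p(p(a)))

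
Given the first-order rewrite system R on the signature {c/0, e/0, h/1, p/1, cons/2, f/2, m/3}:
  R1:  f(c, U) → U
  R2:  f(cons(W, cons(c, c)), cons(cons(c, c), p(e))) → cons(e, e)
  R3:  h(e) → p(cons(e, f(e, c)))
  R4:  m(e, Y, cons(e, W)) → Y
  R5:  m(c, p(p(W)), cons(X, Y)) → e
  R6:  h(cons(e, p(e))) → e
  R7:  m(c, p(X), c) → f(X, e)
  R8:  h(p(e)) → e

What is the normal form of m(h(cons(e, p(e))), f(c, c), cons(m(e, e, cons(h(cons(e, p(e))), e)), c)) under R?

1. m(h(cons(e, p(e))), f(c, c), cons(m(e, e, cons(h(cons(e, p(e))), e)), c))  →  m(e, f(c, c), cons(m(e, e, cons(h(cons(e, p(e))), e)), c))   [R6 at 1]
2. m(e, f(c, c), cons(m(e, e, cons(h(cons(e, p(e))), e)), c))  →  m(e, c, cons(m(e, e, cons(h(cons(e, p(e))), e)), c))   [R1 at 2]
3. m(e, c, cons(m(e, e, cons(h(cons(e, p(e))), e)), c))  →  m(e, c, cons(m(e, e, cons(e, e)), c))   [R6 at 3.1.3.1]
4. m(e, c, cons(m(e, e, cons(e, e)), c))  →  m(e, c, cons(e, c))   [R4 at 3.1]
5. m(e, c, cons(e, c))  →  c   [R4 at ε]

c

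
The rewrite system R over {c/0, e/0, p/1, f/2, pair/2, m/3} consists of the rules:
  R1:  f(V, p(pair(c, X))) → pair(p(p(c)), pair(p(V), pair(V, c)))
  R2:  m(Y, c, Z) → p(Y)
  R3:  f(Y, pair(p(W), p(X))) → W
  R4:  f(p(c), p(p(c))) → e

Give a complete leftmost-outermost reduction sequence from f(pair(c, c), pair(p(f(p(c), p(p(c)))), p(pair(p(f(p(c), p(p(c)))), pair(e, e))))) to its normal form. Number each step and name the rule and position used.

1. f(pair(c, c), pair(p(f(p(c), p(p(c)))), p(pair(p(f(p(c), p(p(c)))), pair(e, e)))))  →  f(p(c), p(p(c)))   [R3 at ε]
2. f(p(c), p(p(c)))  →  e   [R4 at ε]

e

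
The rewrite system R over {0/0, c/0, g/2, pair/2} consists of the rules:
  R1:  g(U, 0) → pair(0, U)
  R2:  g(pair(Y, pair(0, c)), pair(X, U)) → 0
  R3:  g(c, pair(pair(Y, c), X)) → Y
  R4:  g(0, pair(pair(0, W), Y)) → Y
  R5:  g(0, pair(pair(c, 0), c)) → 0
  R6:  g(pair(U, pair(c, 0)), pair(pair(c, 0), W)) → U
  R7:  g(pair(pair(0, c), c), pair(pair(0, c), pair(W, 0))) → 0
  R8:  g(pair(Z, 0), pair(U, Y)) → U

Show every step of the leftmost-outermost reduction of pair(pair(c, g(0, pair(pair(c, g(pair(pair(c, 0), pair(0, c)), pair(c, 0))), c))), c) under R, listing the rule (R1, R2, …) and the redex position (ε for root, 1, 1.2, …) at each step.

1. pair(pair(c, g(0, pair(pair(c, g(pair(pair(c, 0), pair(0, c)), pair(c, 0))), c))), c)  →  pair(pair(c, g(0, pair(pair(c, 0), c))), c)   [R2 at 1.2.2.1.2]
2. pair(pair(c, g(0, pair(pair(c, 0), c))), c)  →  pair(pair(c, 0), c)   [R5 at 1.2]

pair(pair(c, 0), c)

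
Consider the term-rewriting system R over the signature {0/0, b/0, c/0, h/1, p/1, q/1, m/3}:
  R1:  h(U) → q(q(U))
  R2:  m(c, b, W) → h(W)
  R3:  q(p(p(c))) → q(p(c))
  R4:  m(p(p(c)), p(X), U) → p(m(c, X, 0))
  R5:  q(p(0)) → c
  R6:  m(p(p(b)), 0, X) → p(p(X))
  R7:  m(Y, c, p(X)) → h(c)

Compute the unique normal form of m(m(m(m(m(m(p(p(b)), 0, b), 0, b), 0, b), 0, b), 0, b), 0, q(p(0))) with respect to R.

p(p(c))

1. m(m(m(m(m(m(p(p(b)), 0, b), 0, b), 0, b), 0, b), 0, b), 0, q(p(0)))  →  m(m(m(m(m(p(p(b)), 0, b), 0, b), 0, b), 0, b), 0, q(p(0)))   [R6 at 1.1.1.1.1]
2. m(m(m(m(m(p(p(b)), 0, b), 0, b), 0, b), 0, b), 0, q(p(0)))  →  m(m(m(m(p(p(b)), 0, b), 0, b), 0, b), 0, q(p(0)))   [R6 at 1.1.1.1]
3. m(m(m(m(p(p(b)), 0, b), 0, b), 0, b), 0, q(p(0)))  →  m(m(m(p(p(b)), 0, b), 0, b), 0, q(p(0)))   [R6 at 1.1.1]
4. m(m(m(p(p(b)), 0, b), 0, b), 0, q(p(0)))  →  m(m(p(p(b)), 0, b), 0, q(p(0)))   [R6 at 1.1]
5. m(m(p(p(b)), 0, b), 0, q(p(0)))  →  m(p(p(b)), 0, q(p(0)))   [R6 at 1]
6. m(p(p(b)), 0, q(p(0)))  →  p(p(q(p(0))))   [R6 at ε]
7. p(p(q(p(0))))  →  p(p(c))   [R5 at 1.1]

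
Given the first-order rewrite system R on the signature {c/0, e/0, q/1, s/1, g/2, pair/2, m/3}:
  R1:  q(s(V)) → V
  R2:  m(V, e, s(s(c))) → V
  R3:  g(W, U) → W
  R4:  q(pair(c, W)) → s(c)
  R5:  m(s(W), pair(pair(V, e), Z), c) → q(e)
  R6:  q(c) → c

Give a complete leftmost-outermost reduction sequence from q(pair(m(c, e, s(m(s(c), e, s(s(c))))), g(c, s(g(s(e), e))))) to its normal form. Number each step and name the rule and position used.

s(c)

1. q(pair(m(c, e, s(m(s(c), e, s(s(c))))), g(c, s(g(s(e), e)))))  →  q(pair(m(c, e, s(s(c))), g(c, s(g(s(e), e)))))   [R2 at 1.1.3.1]
2. q(pair(m(c, e, s(s(c))), g(c, s(g(s(e), e)))))  →  q(pair(c, g(c, s(g(s(e), e)))))   [R2 at 1.1]
3. q(pair(c, g(c, s(g(s(e), e)))))  →  s(c)   [R4 at ε]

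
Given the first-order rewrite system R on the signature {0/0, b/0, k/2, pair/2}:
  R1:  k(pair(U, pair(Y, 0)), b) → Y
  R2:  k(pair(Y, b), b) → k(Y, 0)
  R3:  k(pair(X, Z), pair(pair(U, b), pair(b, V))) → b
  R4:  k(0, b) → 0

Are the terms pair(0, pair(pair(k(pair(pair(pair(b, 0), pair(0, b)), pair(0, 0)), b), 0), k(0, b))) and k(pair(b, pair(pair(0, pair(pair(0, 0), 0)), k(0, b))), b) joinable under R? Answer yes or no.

Reduce t₁ = pair(0, pair(pair(k(pair(pair(pair(b, 0), pair(0, b)), pair(0, 0)), b), 0), k(0, b))):
1. pair(0, pair(pair(k(pair(pair(pair(b, 0), pair(0, b)), pair(0, 0)), b), 0), k(0, b)))  →  pair(0, pair(pair(0, 0), k(0, b)))   [R1 at 2.1.1]
2. pair(0, pair(pair(0, 0), k(0, b)))  →  pair(0, pair(pair(0, 0), 0))   [R4 at 2.2]

Reduce t₂ = k(pair(b, pair(pair(0, pair(pair(0, 0), 0)), k(0, b))), b):
1. k(pair(b, pair(pair(0, pair(pair(0, 0), 0)), k(0, b))), b)  →  k(pair(b, pair(pair(0, pair(pair(0, 0), 0)), 0)), b)   [R4 at 1.2.2]
2. k(pair(b, pair(pair(0, pair(pair(0, 0), 0)), 0)), b)  →  pair(0, pair(pair(0, 0), 0))   [R1 at ε]

yes — NF(t₁) = pair(0, pair(pair(0, 0), 0)), NF(t₂) = pair(0, pair(pair(0, 0), 0))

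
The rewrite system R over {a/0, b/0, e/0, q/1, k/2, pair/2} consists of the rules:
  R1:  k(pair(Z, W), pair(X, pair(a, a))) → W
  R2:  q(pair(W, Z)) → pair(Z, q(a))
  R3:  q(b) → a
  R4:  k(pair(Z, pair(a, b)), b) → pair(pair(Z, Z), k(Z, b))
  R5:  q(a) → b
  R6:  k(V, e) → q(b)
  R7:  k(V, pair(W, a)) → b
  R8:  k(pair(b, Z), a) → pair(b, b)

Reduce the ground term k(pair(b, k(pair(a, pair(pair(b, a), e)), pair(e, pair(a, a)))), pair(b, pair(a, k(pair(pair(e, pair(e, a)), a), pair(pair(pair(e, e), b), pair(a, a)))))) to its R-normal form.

1. k(pair(b, k(pair(a, pair(pair(b, a), e)), pair(e, pair(a, a)))), pair(b, pair(a, k(pair(pair(e, pair(e, a)), a), pair(pair(pair(e, e), b), pair(a, a))))))  →  k(pair(b, pair(pair(b, a), e)), pair(b, pair(a, k(pair(pair(e, pair(e, a)), a), pair(pair(pair(e, e), b), pair(a, a))))))   [R1 at 1.2]
2. k(pair(b, pair(pair(b, a), e)), pair(b, pair(a, k(pair(pair(e, pair(e, a)), a), pair(pair(pair(e, e), b), pair(a, a))))))  →  k(pair(b, pair(pair(b, a), e)), pair(b, pair(a, a)))   [R1 at 2.2.2]
3. k(pair(b, pair(pair(b, a), e)), pair(b, pair(a, a)))  →  pair(pair(b, a), e)   [R1 at ε]

pair(pair(b, a), e)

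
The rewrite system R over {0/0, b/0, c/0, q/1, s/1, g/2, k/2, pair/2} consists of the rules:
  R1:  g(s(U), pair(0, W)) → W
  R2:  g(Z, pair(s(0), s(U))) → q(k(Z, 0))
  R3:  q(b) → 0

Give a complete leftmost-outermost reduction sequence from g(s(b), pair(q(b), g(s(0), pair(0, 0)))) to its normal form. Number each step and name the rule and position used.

1. g(s(b), pair(q(b), g(s(0), pair(0, 0))))  →  g(s(b), pair(0, g(s(0), pair(0, 0))))   [R3 at 2.1]
2. g(s(b), pair(0, g(s(0), pair(0, 0))))  →  g(s(0), pair(0, 0))   [R1 at ε]
3. g(s(0), pair(0, 0))  →  0   [R1 at ε]

0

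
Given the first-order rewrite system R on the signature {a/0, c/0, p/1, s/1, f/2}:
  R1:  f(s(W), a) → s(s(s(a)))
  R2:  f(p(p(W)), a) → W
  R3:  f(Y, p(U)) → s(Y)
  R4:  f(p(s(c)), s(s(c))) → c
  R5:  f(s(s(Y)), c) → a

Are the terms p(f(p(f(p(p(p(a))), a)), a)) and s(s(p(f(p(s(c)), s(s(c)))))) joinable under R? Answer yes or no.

no — NF(t₁) = p(a), NF(t₂) = s(s(p(c)))

Reduce t₁ = p(f(p(f(p(p(p(a))), a)), a)):
1. p(f(p(f(p(p(p(a))), a)), a))  →  p(f(p(p(a)), a))   [R2 at 1.1.1]
2. p(f(p(p(a)), a))  →  p(a)   [R2 at 1]

Reduce t₂ = s(s(p(f(p(s(c)), s(s(c)))))):
1. s(s(p(f(p(s(c)), s(s(c))))))  →  s(s(p(c)))   [R4 at 1.1.1]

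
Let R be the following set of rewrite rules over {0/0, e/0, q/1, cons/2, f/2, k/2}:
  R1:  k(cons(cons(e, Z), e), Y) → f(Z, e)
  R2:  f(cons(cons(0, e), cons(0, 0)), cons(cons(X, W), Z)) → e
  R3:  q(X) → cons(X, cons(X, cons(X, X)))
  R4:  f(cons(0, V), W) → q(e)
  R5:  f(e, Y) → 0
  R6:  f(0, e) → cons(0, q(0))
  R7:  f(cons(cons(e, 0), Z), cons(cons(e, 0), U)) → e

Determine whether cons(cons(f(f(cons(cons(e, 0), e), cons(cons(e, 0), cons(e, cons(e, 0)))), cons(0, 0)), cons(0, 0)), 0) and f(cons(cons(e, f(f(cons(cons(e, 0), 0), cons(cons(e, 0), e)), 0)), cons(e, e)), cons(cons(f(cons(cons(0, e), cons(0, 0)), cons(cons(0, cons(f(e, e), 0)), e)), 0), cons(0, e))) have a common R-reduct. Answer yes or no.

Reduce t₁ = cons(cons(f(f(cons(cons(e, 0), e), cons(cons(e, 0), cons(e, cons(e, 0)))), cons(0, 0)), cons(0, 0)), 0):
1. cons(cons(f(f(cons(cons(e, 0), e), cons(cons(e, 0), cons(e, cons(e, 0)))), cons(0, 0)), cons(0, 0)), 0)  →  cons(cons(f(e, cons(0, 0)), cons(0, 0)), 0)   [R7 at 1.1.1]
2. cons(cons(f(e, cons(0, 0)), cons(0, 0)), 0)  →  cons(cons(0, cons(0, 0)), 0)   [R5 at 1.1]

Reduce t₂ = f(cons(cons(e, f(f(cons(cons(e, 0), 0), cons(cons(e, 0), e)), 0)), cons(e, e)), cons(cons(f(cons(cons(0, e), cons(0, 0)), cons(cons(0, cons(f(e, e), 0)), e)), 0), cons(0, e))):
1. f(cons(cons(e, f(f(cons(cons(e, 0), 0), cons(cons(e, 0), e)), 0)), cons(e, e)), cons(cons(f(cons(cons(0, e), cons(0, 0)), cons(cons(0, cons(f(e, e), 0)), e)), 0), cons(0, e)))  →  f(cons(cons(e, f(e, 0)), cons(e, e)), cons(cons(f(cons(cons(0, e), cons(0, 0)), cons(cons(0, cons(f(e, e), 0)), e)), 0), cons(0, e)))   [R7 at 1.1.2.1]
2. f(cons(cons(e, f(e, 0)), cons(e, e)), cons(cons(f(cons(cons(0, e), cons(0, 0)), cons(cons(0, cons(f(e, e), 0)), e)), 0), cons(0, e)))  →  f(cons(cons(e, 0), cons(e, e)), cons(cons(f(cons(cons(0, e), cons(0, 0)), cons(cons(0, cons(f(e, e), 0)), e)), 0), cons(0, e)))   [R5 at 1.1.2]
3. f(cons(cons(e, 0), cons(e, e)), cons(cons(f(cons(cons(0, e), cons(0, 0)), cons(cons(0, cons(f(e, e), 0)), e)), 0), cons(0, e)))  →  f(cons(cons(e, 0), cons(e, e)), cons(cons(e, 0), cons(0, e)))   [R2 at 2.1.1]
4. f(cons(cons(e, 0), cons(e, e)), cons(cons(e, 0), cons(0, e)))  →  e   [R7 at ε]

no — NF(t₁) = cons(cons(0, cons(0, 0)), 0), NF(t₂) = e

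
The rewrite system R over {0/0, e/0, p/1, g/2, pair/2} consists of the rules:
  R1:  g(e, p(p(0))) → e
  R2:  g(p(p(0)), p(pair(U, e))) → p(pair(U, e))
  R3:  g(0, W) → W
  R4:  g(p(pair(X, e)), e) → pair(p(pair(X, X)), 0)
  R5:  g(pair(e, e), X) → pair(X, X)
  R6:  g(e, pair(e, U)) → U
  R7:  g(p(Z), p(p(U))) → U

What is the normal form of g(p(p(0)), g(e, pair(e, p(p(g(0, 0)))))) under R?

1. g(p(p(0)), g(e, pair(e, p(p(g(0, 0))))))  →  g(p(p(0)), p(p(g(0, 0))))   [R6 at 2]
2. g(p(p(0)), p(p(g(0, 0))))  →  g(0, 0)   [R7 at ε]
3. g(0, 0)  →  0   [R3 at ε]

0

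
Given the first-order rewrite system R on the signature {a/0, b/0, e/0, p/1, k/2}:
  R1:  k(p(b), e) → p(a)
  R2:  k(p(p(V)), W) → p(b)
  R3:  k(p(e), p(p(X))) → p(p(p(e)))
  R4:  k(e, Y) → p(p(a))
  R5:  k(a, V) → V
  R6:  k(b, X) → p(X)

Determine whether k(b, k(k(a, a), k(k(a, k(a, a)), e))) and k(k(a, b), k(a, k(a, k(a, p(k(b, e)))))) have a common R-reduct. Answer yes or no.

no — NF(t₁) = p(e), NF(t₂) = p(p(p(e)))

Reduce t₁ = k(b, k(k(a, a), k(k(a, k(a, a)), e))):
1. k(b, k(k(a, a), k(k(a, k(a, a)), e)))  →  p(k(k(a, a), k(k(a, k(a, a)), e)))   [R6 at ε]
2. p(k(k(a, a), k(k(a, k(a, a)), e)))  →  p(k(a, k(k(a, k(a, a)), e)))   [R5 at 1.1]
3. p(k(a, k(k(a, k(a, a)), e)))  →  p(k(k(a, k(a, a)), e))   [R5 at 1]
4. p(k(k(a, k(a, a)), e))  →  p(k(k(a, a), e))   [R5 at 1.1]
5. p(k(k(a, a), e))  →  p(k(a, e))   [R5 at 1.1]
6. p(k(a, e))  →  p(e)   [R5 at 1]

Reduce t₂ = k(k(a, b), k(a, k(a, k(a, p(k(b, e)))))):
1. k(k(a, b), k(a, k(a, k(a, p(k(b, e))))))  →  k(b, k(a, k(a, k(a, p(k(b, e))))))   [R5 at 1]
2. k(b, k(a, k(a, k(a, p(k(b, e))))))  →  p(k(a, k(a, k(a, p(k(b, e))))))   [R6 at ε]
3. p(k(a, k(a, k(a, p(k(b, e))))))  →  p(k(a, k(a, p(k(b, e)))))   [R5 at 1]
4. p(k(a, k(a, p(k(b, e)))))  →  p(k(a, p(k(b, e))))   [R5 at 1]
5. p(k(a, p(k(b, e))))  →  p(p(k(b, e)))   [R5 at 1]
6. p(p(k(b, e)))  →  p(p(p(e)))   [R6 at 1.1]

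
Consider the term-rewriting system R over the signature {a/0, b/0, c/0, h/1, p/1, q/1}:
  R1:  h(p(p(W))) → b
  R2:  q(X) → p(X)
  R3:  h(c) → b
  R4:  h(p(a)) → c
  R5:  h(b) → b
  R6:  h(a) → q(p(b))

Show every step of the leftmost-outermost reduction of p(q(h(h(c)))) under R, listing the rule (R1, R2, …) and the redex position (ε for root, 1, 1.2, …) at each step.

1. p(q(h(h(c))))  →  p(p(h(h(c))))   [R2 at 1]
2. p(p(h(h(c))))  →  p(p(h(b)))   [R3 at 1.1.1]
3. p(p(h(b)))  →  p(p(b))   [R5 at 1.1]

p(p(b))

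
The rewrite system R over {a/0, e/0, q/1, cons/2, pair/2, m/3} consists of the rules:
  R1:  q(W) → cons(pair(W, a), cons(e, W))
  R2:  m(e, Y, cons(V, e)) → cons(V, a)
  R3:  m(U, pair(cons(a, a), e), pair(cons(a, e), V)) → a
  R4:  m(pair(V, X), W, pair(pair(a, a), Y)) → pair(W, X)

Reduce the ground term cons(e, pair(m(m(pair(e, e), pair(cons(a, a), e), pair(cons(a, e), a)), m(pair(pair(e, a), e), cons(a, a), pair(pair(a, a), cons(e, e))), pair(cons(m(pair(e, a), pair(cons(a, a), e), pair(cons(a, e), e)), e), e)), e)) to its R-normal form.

cons(e, pair(a, e))

1. cons(e, pair(m(m(pair(e, e), pair(cons(a, a), e), pair(cons(a, e), a)), m(pair(pair(e, a), e), cons(a, a), pair(pair(a, a), cons(e, e))), pair(cons(m(pair(e, a), pair(cons(a, a), e), pair(cons(a, e), e)), e), e)), e))  →  cons(e, pair(m(a, m(pair(pair(e, a), e), cons(a, a), pair(pair(a, a), cons(e, e))), pair(cons(m(pair(e, a), pair(cons(a, a), e), pair(cons(a, e), e)), e), e)), e))   [R3 at 2.1.1]
2. cons(e, pair(m(a, m(pair(pair(e, a), e), cons(a, a), pair(pair(a, a), cons(e, e))), pair(cons(m(pair(e, a), pair(cons(a, a), e), pair(cons(a, e), e)), e), e)), e))  →  cons(e, pair(m(a, pair(cons(a, a), e), pair(cons(m(pair(e, a), pair(cons(a, a), e), pair(cons(a, e), e)), e), e)), e))   [R4 at 2.1.2]
3. cons(e, pair(m(a, pair(cons(a, a), e), pair(cons(m(pair(e, a), pair(cons(a, a), e), pair(cons(a, e), e)), e), e)), e))  →  cons(e, pair(m(a, pair(cons(a, a), e), pair(cons(a, e), e)), e))   [R3 at 2.1.3.1.1]
4. cons(e, pair(m(a, pair(cons(a, a), e), pair(cons(a, e), e)), e))  →  cons(e, pair(a, e))   [R3 at 2.1]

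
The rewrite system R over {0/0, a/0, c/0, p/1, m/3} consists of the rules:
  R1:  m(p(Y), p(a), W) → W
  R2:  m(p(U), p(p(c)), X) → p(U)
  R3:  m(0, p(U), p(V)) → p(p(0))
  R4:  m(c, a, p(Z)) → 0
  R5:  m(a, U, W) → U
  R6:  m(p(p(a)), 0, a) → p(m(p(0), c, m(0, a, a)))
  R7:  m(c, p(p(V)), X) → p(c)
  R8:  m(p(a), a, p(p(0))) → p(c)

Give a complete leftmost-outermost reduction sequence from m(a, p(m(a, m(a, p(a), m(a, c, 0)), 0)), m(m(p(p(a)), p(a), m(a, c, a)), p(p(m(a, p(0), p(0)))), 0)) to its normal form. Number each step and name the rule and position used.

1. m(a, p(m(a, m(a, p(a), m(a, c, 0)), 0)), m(m(p(p(a)), p(a), m(a, c, a)), p(p(m(a, p(0), p(0)))), 0))  →  p(m(a, m(a, p(a), m(a, c, 0)), 0))   [R5 at ε]
2. p(m(a, m(a, p(a), m(a, c, 0)), 0))  →  p(m(a, p(a), m(a, c, 0)))   [R5 at 1]
3. p(m(a, p(a), m(a, c, 0)))  →  p(p(a))   [R5 at 1]

p(p(a))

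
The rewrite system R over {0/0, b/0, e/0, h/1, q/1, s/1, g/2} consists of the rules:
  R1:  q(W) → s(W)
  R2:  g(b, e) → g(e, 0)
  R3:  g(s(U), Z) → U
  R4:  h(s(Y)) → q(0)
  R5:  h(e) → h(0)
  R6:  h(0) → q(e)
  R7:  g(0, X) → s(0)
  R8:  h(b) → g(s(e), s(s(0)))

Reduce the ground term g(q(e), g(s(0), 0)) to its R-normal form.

e

1. g(q(e), g(s(0), 0))  →  g(s(e), g(s(0), 0))   [R1 at 1]
2. g(s(e), g(s(0), 0))  →  e   [R3 at ε]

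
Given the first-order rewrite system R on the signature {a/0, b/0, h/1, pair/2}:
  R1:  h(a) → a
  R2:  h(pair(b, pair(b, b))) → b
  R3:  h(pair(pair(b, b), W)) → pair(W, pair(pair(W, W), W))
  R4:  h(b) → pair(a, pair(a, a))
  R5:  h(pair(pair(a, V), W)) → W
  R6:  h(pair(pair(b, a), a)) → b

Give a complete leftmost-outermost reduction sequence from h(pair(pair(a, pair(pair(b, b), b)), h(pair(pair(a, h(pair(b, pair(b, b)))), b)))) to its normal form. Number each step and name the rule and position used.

1. h(pair(pair(a, pair(pair(b, b), b)), h(pair(pair(a, h(pair(b, pair(b, b)))), b))))  →  h(pair(pair(a, h(pair(b, pair(b, b)))), b))   [R5 at ε]
2. h(pair(pair(a, h(pair(b, pair(b, b)))), b))  →  b   [R5 at ε]

b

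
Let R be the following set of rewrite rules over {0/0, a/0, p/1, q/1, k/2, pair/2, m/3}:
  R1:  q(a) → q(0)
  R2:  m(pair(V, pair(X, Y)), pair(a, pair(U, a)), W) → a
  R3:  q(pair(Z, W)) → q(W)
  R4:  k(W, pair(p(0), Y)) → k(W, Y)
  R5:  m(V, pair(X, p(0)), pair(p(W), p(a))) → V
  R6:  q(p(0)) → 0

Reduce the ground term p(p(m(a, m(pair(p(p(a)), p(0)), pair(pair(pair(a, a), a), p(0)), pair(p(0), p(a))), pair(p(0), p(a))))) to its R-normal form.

p(p(a))

1. p(p(m(a, m(pair(p(p(a)), p(0)), pair(pair(pair(a, a), a), p(0)), pair(p(0), p(a))), pair(p(0), p(a)))))  →  p(p(m(a, pair(p(p(a)), p(0)), pair(p(0), p(a)))))   [R5 at 1.1.2]
2. p(p(m(a, pair(p(p(a)), p(0)), pair(p(0), p(a)))))  →  p(p(a))   [R5 at 1.1]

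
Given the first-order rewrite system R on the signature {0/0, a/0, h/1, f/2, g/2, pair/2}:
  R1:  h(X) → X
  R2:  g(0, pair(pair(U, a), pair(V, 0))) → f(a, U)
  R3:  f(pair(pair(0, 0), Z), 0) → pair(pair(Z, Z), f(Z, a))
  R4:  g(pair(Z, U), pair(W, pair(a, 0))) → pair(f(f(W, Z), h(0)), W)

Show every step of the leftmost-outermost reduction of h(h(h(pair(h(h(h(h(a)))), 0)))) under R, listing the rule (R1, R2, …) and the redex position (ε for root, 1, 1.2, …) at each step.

pair(a, 0)

1. h(h(h(pair(h(h(h(h(a)))), 0))))  →  h(h(pair(h(h(h(h(a)))), 0)))   [R1 at ε]
2. h(h(pair(h(h(h(h(a)))), 0)))  →  h(pair(h(h(h(h(a)))), 0))   [R1 at ε]
3. h(pair(h(h(h(h(a)))), 0))  →  pair(h(h(h(h(a)))), 0)   [R1 at ε]
4. pair(h(h(h(h(a)))), 0)  →  pair(h(h(h(a))), 0)   [R1 at 1]
5. pair(h(h(h(a))), 0)  →  pair(h(h(a)), 0)   [R1 at 1]
6. pair(h(h(a)), 0)  →  pair(h(a), 0)   [R1 at 1]
7. pair(h(a), 0)  →  pair(a, 0)   [R1 at 1]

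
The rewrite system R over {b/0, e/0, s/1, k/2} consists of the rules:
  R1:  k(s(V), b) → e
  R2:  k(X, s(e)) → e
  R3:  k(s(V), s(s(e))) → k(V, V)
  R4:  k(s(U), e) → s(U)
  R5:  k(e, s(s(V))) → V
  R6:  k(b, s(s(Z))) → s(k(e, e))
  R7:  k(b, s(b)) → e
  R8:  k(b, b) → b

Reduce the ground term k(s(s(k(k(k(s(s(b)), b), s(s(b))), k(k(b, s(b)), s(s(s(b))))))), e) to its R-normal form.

s(s(e))

1. k(s(s(k(k(k(s(s(b)), b), s(s(b))), k(k(b, s(b)), s(s(s(b))))))), e)  →  s(s(k(k(k(s(s(b)), b), s(s(b))), k(k(b, s(b)), s(s(s(b)))))))   [R4 at ε]
2. s(s(k(k(k(s(s(b)), b), s(s(b))), k(k(b, s(b)), s(s(s(b)))))))  →  s(s(k(k(e, s(s(b))), k(k(b, s(b)), s(s(s(b)))))))   [R1 at 1.1.1.1]
3. s(s(k(k(e, s(s(b))), k(k(b, s(b)), s(s(s(b)))))))  →  s(s(k(b, k(k(b, s(b)), s(s(s(b)))))))   [R5 at 1.1.1]
4. s(s(k(b, k(k(b, s(b)), s(s(s(b)))))))  →  s(s(k(b, k(e, s(s(s(b)))))))   [R7 at 1.1.2.1]
5. s(s(k(b, k(e, s(s(s(b)))))))  →  s(s(k(b, s(b))))   [R5 at 1.1.2]
6. s(s(k(b, s(b))))  →  s(s(e))   [R7 at 1.1]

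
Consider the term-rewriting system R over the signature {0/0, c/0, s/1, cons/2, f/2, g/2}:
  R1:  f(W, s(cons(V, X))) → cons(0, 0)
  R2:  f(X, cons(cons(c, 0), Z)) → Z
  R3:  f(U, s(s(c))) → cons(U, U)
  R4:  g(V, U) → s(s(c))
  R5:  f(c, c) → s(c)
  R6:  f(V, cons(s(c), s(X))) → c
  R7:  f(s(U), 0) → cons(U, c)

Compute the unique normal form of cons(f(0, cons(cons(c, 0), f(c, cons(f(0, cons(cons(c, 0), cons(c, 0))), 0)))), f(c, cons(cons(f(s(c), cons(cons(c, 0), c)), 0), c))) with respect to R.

1. cons(f(0, cons(cons(c, 0), f(c, cons(f(0, cons(cons(c, 0), cons(c, 0))), 0)))), f(c, cons(cons(f(s(c), cons(cons(c, 0), c)), 0), c)))  →  cons(f(c, cons(f(0, cons(cons(c, 0), cons(c, 0))), 0)), f(c, cons(cons(f(s(c), cons(cons(c, 0), c)), 0), c)))   [R2 at 1]
2. cons(f(c, cons(f(0, cons(cons(c, 0), cons(c, 0))), 0)), f(c, cons(cons(f(s(c), cons(cons(c, 0), c)), 0), c)))  →  cons(f(c, cons(cons(c, 0), 0)), f(c, cons(cons(f(s(c), cons(cons(c, 0), c)), 0), c)))   [R2 at 1.2.1]
3. cons(f(c, cons(cons(c, 0), 0)), f(c, cons(cons(f(s(c), cons(cons(c, 0), c)), 0), c)))  →  cons(0, f(c, cons(cons(f(s(c), cons(cons(c, 0), c)), 0), c)))   [R2 at 1]
4. cons(0, f(c, cons(cons(f(s(c), cons(cons(c, 0), c)), 0), c)))  →  cons(0, f(c, cons(cons(c, 0), c)))   [R2 at 2.2.1.1]
5. cons(0, f(c, cons(cons(c, 0), c)))  →  cons(0, c)   [R2 at 2]

cons(0, c)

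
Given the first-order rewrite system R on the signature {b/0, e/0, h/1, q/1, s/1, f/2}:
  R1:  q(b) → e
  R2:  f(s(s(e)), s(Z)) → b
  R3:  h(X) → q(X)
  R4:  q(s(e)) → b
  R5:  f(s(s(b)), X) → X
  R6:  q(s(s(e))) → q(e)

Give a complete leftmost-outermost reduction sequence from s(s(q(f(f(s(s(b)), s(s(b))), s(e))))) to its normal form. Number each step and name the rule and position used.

s(s(b))

1. s(s(q(f(f(s(s(b)), s(s(b))), s(e)))))  →  s(s(q(f(s(s(b)), s(e)))))   [R5 at 1.1.1.1]
2. s(s(q(f(s(s(b)), s(e)))))  →  s(s(q(s(e))))   [R5 at 1.1.1]
3. s(s(q(s(e))))  →  s(s(b))   [R4 at 1.1]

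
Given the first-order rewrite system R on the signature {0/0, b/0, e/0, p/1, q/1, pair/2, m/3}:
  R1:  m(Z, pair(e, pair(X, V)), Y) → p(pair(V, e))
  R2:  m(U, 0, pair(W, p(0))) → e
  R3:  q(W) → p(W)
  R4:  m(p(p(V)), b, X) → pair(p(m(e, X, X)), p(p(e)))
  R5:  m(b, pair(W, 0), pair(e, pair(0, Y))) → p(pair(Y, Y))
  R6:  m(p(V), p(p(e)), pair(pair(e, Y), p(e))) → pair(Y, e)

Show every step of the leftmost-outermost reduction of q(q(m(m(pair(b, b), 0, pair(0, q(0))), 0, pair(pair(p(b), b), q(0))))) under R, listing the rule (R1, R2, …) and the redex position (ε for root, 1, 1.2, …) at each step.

p(p(e))

1. q(q(m(m(pair(b, b), 0, pair(0, q(0))), 0, pair(pair(p(b), b), q(0)))))  →  p(q(m(m(pair(b, b), 0, pair(0, q(0))), 0, pair(pair(p(b), b), q(0)))))   [R3 at ε]
2. p(q(m(m(pair(b, b), 0, pair(0, q(0))), 0, pair(pair(p(b), b), q(0)))))  →  p(p(m(m(pair(b, b), 0, pair(0, q(0))), 0, pair(pair(p(b), b), q(0)))))   [R3 at 1]
3. p(p(m(m(pair(b, b), 0, pair(0, q(0))), 0, pair(pair(p(b), b), q(0)))))  →  p(p(m(m(pair(b, b), 0, pair(0, p(0))), 0, pair(pair(p(b), b), q(0)))))   [R3 at 1.1.1.3.2]
4. p(p(m(m(pair(b, b), 0, pair(0, p(0))), 0, pair(pair(p(b), b), q(0)))))  →  p(p(m(e, 0, pair(pair(p(b), b), q(0)))))   [R2 at 1.1.1]
5. p(p(m(e, 0, pair(pair(p(b), b), q(0)))))  →  p(p(m(e, 0, pair(pair(p(b), b), p(0)))))   [R3 at 1.1.3.2]
6. p(p(m(e, 0, pair(pair(p(b), b), p(0)))))  →  p(p(e))   [R2 at 1.1]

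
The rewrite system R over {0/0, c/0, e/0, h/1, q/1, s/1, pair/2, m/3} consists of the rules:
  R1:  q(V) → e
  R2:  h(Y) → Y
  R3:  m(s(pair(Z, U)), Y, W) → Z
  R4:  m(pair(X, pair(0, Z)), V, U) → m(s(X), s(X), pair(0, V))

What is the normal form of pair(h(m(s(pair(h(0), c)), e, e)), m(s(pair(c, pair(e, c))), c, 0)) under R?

1. pair(h(m(s(pair(h(0), c)), e, e)), m(s(pair(c, pair(e, c))), c, 0))  →  pair(m(s(pair(h(0), c)), e, e), m(s(pair(c, pair(e, c))), c, 0))   [R2 at 1]
2. pair(m(s(pair(h(0), c)), e, e), m(s(pair(c, pair(e, c))), c, 0))  →  pair(h(0), m(s(pair(c, pair(e, c))), c, 0))   [R3 at 1]
3. pair(h(0), m(s(pair(c, pair(e, c))), c, 0))  →  pair(0, m(s(pair(c, pair(e, c))), c, 0))   [R2 at 1]
4. pair(0, m(s(pair(c, pair(e, c))), c, 0))  →  pair(0, c)   [R3 at 2]

pair(0, c)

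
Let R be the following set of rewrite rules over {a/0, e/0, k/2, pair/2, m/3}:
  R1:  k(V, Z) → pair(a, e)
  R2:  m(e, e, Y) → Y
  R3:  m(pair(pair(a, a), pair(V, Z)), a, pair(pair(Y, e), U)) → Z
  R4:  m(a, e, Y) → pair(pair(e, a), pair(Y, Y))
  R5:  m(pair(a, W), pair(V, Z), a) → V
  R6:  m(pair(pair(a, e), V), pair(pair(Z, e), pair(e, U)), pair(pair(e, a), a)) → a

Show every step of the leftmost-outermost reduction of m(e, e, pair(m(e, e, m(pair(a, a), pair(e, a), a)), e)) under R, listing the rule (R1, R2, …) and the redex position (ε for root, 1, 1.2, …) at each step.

pair(e, e)

1. m(e, e, pair(m(e, e, m(pair(a, a), pair(e, a), a)), e))  →  pair(m(e, e, m(pair(a, a), pair(e, a), a)), e)   [R2 at ε]
2. pair(m(e, e, m(pair(a, a), pair(e, a), a)), e)  →  pair(m(pair(a, a), pair(e, a), a), e)   [R2 at 1]
3. pair(m(pair(a, a), pair(e, a), a), e)  →  pair(e, e)   [R5 at 1]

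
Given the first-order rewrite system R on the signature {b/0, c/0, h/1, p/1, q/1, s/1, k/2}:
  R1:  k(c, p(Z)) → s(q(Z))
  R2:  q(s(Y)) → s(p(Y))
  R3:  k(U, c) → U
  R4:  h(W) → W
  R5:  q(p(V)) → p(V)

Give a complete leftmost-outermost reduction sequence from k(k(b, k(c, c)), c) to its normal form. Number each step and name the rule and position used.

1. k(k(b, k(c, c)), c)  →  k(b, k(c, c))   [R3 at ε]
2. k(b, k(c, c))  →  k(b, c)   [R3 at 2]
3. k(b, c)  →  b   [R3 at ε]

b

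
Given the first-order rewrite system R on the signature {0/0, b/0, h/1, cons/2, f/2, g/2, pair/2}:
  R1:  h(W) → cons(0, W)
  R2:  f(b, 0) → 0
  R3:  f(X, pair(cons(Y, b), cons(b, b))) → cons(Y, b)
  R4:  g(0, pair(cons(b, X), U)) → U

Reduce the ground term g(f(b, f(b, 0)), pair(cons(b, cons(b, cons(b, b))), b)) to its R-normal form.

b

1. g(f(b, f(b, 0)), pair(cons(b, cons(b, cons(b, b))), b))  →  g(f(b, 0), pair(cons(b, cons(b, cons(b, b))), b))   [R2 at 1.2]
2. g(f(b, 0), pair(cons(b, cons(b, cons(b, b))), b))  →  g(0, pair(cons(b, cons(b, cons(b, b))), b))   [R2 at 1]
3. g(0, pair(cons(b, cons(b, cons(b, b))), b))  →  b   [R4 at ε]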